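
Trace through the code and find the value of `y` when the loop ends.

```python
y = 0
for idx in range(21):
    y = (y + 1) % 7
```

Let's trace through this code step by step.

Initialize: y = 0
Entering loop: for idx in range(21):
After iteration 1: idx = 0, y = 1
After iteration 2: idx = 1, y = 2
After iteration 3: idx = 2, y = 3
After iteration 4: idx = 3, y = 4
After iteration 5: idx = 4, y = 5
After iteration 6: idx = 5, y = 6
After iteration 7: idx = 6, y = 0
After iteration 8: idx = 7, y = 1
After iteration 9: idx = 8, y = 2
After iteration 10: idx = 9, y = 3
After iteration 11: idx = 10, y = 4
After iteration 12: idx = 11, y = 5
After iteration 13: idx = 12, y = 6
After iteration 14: idx = 13, y = 0
After iteration 15: idx = 14, y = 1
After iteration 16: idx = 15, y = 2
After iteration 17: idx = 16, y = 3
After iteration 18: idx = 17, y = 4
After iteration 19: idx = 18, y = 5
After iteration 20: idx = 19, y = 6
After iteration 21: idx = 20, y = 0
Loop ends.

Final answer: 0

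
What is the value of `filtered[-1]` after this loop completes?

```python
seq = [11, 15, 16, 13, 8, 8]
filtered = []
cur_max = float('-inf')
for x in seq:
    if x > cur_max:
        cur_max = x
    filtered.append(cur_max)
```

Let's trace through this code step by step.

Initialize: seq = [11, 15, 16, 13, 8, 8]
Initialize: filtered = []
Initialize: cur_max = -inf
Entering loop: for x in seq:
After iteration 1: x = 11, filtered = [11], cur_max = 11
After iteration 2: x = 15, filtered = [11, 15], cur_max = 15
After iteration 3: x = 16, filtered = [11, 15, 16], cur_max = 16
After iteration 4: x = 13, filtered = [11, 15, 16, 16], cur_max = 16
After iteration 5: x = 8, filtered = [11, 15, 16, 16, 16], cur_max = 16
After iteration 6: x = 8, filtered = [11, 15, 16, 16, 16, 16], cur_max = 16
Loop ends.
filtered[-1] = 16

Final answer: 16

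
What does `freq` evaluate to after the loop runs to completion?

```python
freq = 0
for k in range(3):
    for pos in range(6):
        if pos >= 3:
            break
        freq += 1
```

Let's trace through this code step by step.

Initialize: freq = 0
Entering loop: for k in range(3):
After iteration 1: k = 0, freq = 3
After iteration 2: k = 1, freq = 6
After iteration 3: k = 2, freq = 9
Loop ends.

Final answer: 9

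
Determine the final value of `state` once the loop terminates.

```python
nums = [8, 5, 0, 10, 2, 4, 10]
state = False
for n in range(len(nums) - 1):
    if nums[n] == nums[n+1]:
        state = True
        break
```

Let's trace through this code step by step.

Initialize: nums = [8, 5, 0, 10, 2, 4, 10]
Initialize: state = False
Entering loop: for n in range(len(nums) - 1):
After iteration 1: n = 0, state = False
After iteration 2: n = 1, state = False
After iteration 3: n = 2, state = False
After iteration 4: n = 3, state = False
After iteration 5: n = 4, state = False
After iteration 6: n = 5, state = False
Loop ends.

Final answer: False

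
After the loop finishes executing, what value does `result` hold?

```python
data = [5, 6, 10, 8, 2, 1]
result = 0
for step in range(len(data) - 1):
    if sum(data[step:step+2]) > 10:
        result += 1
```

Let's trace through this code step by step.

Initialize: data = [5, 6, 10, 8, 2, 1]
Initialize: result = 0
Entering loop: for step in range(len(data) - 1):
After iteration 1: step = 0, result = 1
After iteration 2: step = 1, result = 2
After iteration 3: step = 2, result = 3
After iteration 4: step = 3, result = 3
After iteration 5: step = 4, result = 3
Loop ends.

Final answer: 3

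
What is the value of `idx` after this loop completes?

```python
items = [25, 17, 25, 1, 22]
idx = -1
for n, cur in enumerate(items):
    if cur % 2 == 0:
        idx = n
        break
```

Let's trace through this code step by step.

Initialize: items = [25, 17, 25, 1, 22]
Initialize: idx = -1
Entering loop: for n, cur in enumerate(items):
After iteration 1: n = 0, cur = 25, idx = -1
After iteration 2: n = 1, cur = 17, idx = -1
After iteration 3: n = 2, cur = 25, idx = -1
After iteration 4: n = 3, cur = 1, idx = -1
After iteration 5: n = 4, cur = 22, idx = 4
Loop ends.

Final answer: 4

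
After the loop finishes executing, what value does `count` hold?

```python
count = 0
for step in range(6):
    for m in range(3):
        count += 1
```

Let's trace through this code step by step.

Initialize: count = 0
Entering loop: for step in range(6):
After iteration 1: step = 0, count = 3
After iteration 2: step = 1, count = 6
After iteration 3: step = 2, count = 9
After iteration 4: step = 3, count = 12
After iteration 5: step = 4, count = 15
After iteration 6: step = 5, count = 18
Loop ends.

Final answer: 18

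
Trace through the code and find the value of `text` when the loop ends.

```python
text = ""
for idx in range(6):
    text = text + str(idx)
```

Let's trace through this code step by step.

Initialize: text = ''
Entering loop: for idx in range(6):
After iteration 1: idx = 0, text = '0'
After iteration 2: idx = 1, text = '01'
After iteration 3: idx = 2, text = '012'
After iteration 4: idx = 3, text = '0123'
After iteration 5: idx = 4, text = '01234'
After iteration 6: idx = 5, text = '012345'
Loop ends.

Final answer: '012345'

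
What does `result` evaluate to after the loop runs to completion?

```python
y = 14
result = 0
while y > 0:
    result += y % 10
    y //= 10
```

Let's trace through this code step by step.

Initialize: y = 14
Initialize: result = 0
Entering loop: while y > 0:
After iteration 1: y = 1, result = 4
After iteration 2: y = 0, result = 5
Loop ends.

Final answer: 5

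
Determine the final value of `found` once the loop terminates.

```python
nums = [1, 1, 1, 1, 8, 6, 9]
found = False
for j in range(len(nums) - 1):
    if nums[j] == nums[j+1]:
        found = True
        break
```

Let's trace through this code step by step.

Initialize: nums = [1, 1, 1, 1, 8, 6, 9]
Initialize: found = False
Entering loop: for j in range(len(nums) - 1):
After iteration 1: j = 0, found = True
Loop ends.

Final answer: True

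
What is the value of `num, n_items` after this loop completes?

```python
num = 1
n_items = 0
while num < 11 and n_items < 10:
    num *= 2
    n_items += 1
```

Let's trace through this code step by step.

Initialize: num = 1
Initialize: n_items = 0
Entering loop: while num < 11 and n_items < 10:
After iteration 1: num = 2, n_items = 1
After iteration 2: num = 4, n_items = 2
After iteration 3: num = 8, n_items = 3
After iteration 4: num = 16, n_items = 4
Loop ends.

Final answer: 16, 4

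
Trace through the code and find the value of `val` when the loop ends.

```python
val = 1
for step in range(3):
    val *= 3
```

Let's trace through this code step by step.

Initialize: val = 1
Entering loop: for step in range(3):
After iteration 1: step = 0, val = 3
After iteration 2: step = 1, val = 9
After iteration 3: step = 2, val = 27
Loop ends.

Final answer: 27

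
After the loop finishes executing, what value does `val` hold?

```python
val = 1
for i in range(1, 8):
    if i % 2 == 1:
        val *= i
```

Let's trace through this code step by step.

Initialize: val = 1
Entering loop: for i in range(1, 8):
After iteration 1: i = 1, val = 1
After iteration 2: i = 2, val = 1
After iteration 3: i = 3, val = 3
After iteration 4: i = 4, val = 3
After iteration 5: i = 5, val = 15
After iteration 6: i = 6, val = 15
After iteration 7: i = 7, val = 105
Loop ends.

Final answer: 105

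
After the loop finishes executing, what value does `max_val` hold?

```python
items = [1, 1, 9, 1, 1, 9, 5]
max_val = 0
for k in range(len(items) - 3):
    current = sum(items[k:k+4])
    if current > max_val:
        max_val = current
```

Let's trace through this code step by step.

Initialize: items = [1, 1, 9, 1, 1, 9, 5]
Initialize: max_val = 0
Entering loop: for k in range(len(items) - 3):
After iteration 1: k = 0, max_val = 12, current = 12
After iteration 2: k = 1, max_val = 12, current = 12
After iteration 3: k = 2, max_val = 20, current = 20
After iteration 4: k = 3, max_val = 20, current = 16
Loop ends.

Final answer: 20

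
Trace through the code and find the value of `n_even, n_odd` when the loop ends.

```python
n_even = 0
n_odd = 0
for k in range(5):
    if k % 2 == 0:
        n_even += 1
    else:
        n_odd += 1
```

Let's trace through this code step by step.

Initialize: n_even = 0
Initialize: n_odd = 0
Entering loop: for k in range(5):
After iteration 1: k = 0, n_even = 1, n_odd = 0
After iteration 2: k = 1, n_even = 1, n_odd = 1
After iteration 3: k = 2, n_even = 2, n_odd = 1
After iteration 4: k = 3, n_even = 2, n_odd = 2
After iteration 5: k = 4, n_even = 3, n_odd = 2
Loop ends.

Final answer: 3, 2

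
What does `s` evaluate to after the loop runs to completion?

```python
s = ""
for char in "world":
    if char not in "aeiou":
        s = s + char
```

Let's trace through this code step by step.

Initialize: s = ''
Entering loop: for char in "world":
After iteration 1: char = 'w', s = 'w'
After iteration 2: char = 'o', s = 'w'
After iteration 3: char = 'r', s = 'wr'
After iteration 4: char = 'l', s = 'wrl'
After iteration 5: char = 'd', s = 'wrld'
Loop ends.

Final answer: 'wrld'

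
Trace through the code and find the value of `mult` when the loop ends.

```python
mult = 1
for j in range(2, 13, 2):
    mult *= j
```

Let's trace through this code step by step.

Initialize: mult = 1
Entering loop: for j in range(2, 13, 2):
After iteration 1: j = 2, mult = 2
After iteration 2: j = 4, mult = 8
After iteration 3: j = 6, mult = 48
After iteration 4: j = 8, mult = 384
After iteration 5: j = 10, mult = 3840
After iteration 6: j = 12, mult = 46080
Loop ends.

Final answer: 46080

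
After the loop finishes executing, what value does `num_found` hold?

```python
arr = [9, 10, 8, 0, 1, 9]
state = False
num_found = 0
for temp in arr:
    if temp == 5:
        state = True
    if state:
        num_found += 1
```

Let's trace through this code step by step.

Initialize: arr = [9, 10, 8, 0, 1, 9]
Initialize: state = False
Initialize: num_found = 0
Entering loop: for temp in arr:
After iteration 1: temp = 9, num_found = 0
After iteration 2: temp = 10, num_found = 0
After iteration 3: temp = 8, num_found = 0
After iteration 4: temp = 0, num_found = 0
After iteration 5: temp = 1, num_found = 0
After iteration 6: temp = 9, num_found = 0
Loop ends.

Final answer: 0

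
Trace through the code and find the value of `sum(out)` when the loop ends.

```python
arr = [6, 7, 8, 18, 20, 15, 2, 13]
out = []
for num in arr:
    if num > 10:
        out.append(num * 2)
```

Let's trace through this code step by step.

Initialize: arr = [6, 7, 8, 18, 20, 15, 2, 13]
Initialize: out = []
Entering loop: for num in arr:
After iteration 1: num = 6, out = []
After iteration 2: num = 7, out = []
After iteration 3: num = 8, out = []
After iteration 4: num = 18, out = [36]
After iteration 5: num = 20, out = [36, 40]
After iteration 6: num = 15, out = [36, 40, 30]
After iteration 7: num = 2, out = [36, 40, 30]
After iteration 8: num = 13, out = [36, 40, 30, 26]
Loop ends.
sum(out) = 132

Final answer: 132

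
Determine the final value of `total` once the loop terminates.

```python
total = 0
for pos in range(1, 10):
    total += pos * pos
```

Let's trace through this code step by step.

Initialize: total = 0
Entering loop: for pos in range(1, 10):
After iteration 1: pos = 1, total = 1
After iteration 2: pos = 2, total = 5
After iteration 3: pos = 3, total = 14
After iteration 4: pos = 4, total = 30
After iteration 5: pos = 5, total = 55
After iteration 6: pos = 6, total = 91
After iteration 7: pos = 7, total = 140
After iteration 8: pos = 8, total = 204
After iteration 9: pos = 9, total = 285
Loop ends.

Final answer: 285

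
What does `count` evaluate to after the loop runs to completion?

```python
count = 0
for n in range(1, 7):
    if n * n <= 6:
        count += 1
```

Let's trace through this code step by step.

Initialize: count = 0
Entering loop: for n in range(1, 7):
After iteration 1: n = 1, count = 1
After iteration 2: n = 2, count = 2
After iteration 3: n = 3, count = 2
After iteration 4: n = 4, count = 2
After iteration 5: n = 5, count = 2
After iteration 6: n = 6, count = 2
Loop ends.

Final answer: 2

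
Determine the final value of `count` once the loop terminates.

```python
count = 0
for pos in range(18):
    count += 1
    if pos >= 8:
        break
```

Let's trace through this code step by step.

Initialize: count = 0
Entering loop: for pos in range(18):
After iteration 1: pos = 0, count = 1
After iteration 2: pos = 1, count = 2
After iteration 3: pos = 2, count = 3
After iteration 4: pos = 3, count = 4
After iteration 5: pos = 4, count = 5
After iteration 6: pos = 5, count = 6
After iteration 7: pos = 6, count = 7
After iteration 8: pos = 7, count = 8
After iteration 9: pos = 8, count = 9
Loop ends.

Final answer: 9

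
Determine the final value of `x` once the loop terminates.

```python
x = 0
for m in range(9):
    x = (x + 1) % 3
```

Let's trace through this code step by step.

Initialize: x = 0
Entering loop: for m in range(9):
After iteration 1: m = 0, x = 1
After iteration 2: m = 1, x = 2
After iteration 3: m = 2, x = 0
After iteration 4: m = 3, x = 1
After iteration 5: m = 4, x = 2
After iteration 6: m = 5, x = 0
After iteration 7: m = 6, x = 1
After iteration 8: m = 7, x = 2
After iteration 9: m = 8, x = 0
Loop ends.

Final answer: 0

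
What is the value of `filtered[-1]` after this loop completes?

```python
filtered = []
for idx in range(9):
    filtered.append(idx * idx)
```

Let's trace through this code step by step.

Initialize: filtered = []
Entering loop: for idx in range(9):
After iteration 1: idx = 0, filtered = [0]
After iteration 2: idx = 1, filtered = [0, 1]
After iteration 3: idx = 2, filtered = [0, 1, 4]
After iteration 4: idx = 3, filtered = [0, 1, 4, 9]
After iteration 5: idx = 4, filtered = [0, 1, 4, 9, 16]
After iteration 6: idx = 5, filtered = [0, 1, 4, 9, 16, 25]
After iteration 7: idx = 6, filtered = [0, 1, 4, 9, 16, 25, 36]
After iteration 8: idx = 7, filtered = [0, 1, 4, 9, 16, 25, 36, 49]
After iteration 9: idx = 8, filtered = [0, 1, 4, 9, 16, 25, 36, 49, 64]
Loop ends.
filtered[-1] = 64

Final answer: 64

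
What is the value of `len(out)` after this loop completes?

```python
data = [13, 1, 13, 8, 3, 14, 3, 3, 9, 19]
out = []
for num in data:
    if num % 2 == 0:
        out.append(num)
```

Let's trace through this code step by step.

Initialize: data = [13, 1, 13, 8, 3, 14, 3, 3, 9, 19]
Initialize: out = []
Entering loop: for num in data:
After iteration 1: num = 13, out = []
After iteration 2: num = 1, out = []
After iteration 3: num = 13, out = []
After iteration 4: num = 8, out = [8]
After iteration 5: num = 3, out = [8]
After iteration 6: num = 14, out = [8, 14]
After iteration 7: num = 3, out = [8, 14]
After iteration 8: num = 3, out = [8, 14]
After iteration 9: num = 9, out = [8, 14]
After iteration 10: num = 19, out = [8, 14]
Loop ends.
len(out) = 2

Final answer: 2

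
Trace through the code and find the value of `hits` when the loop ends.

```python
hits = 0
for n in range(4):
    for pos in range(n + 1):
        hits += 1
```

Let's trace through this code step by step.

Initialize: hits = 0
Entering loop: for n in range(4):
After iteration 1: n = 0, hits = 1, pos = 0
After iteration 2: n = 1, hits = 3, pos = 1
After iteration 3: n = 2, hits = 6, pos = 2
After iteration 4: n = 3, hits = 10, pos = 3
Loop ends.

Final answer: 10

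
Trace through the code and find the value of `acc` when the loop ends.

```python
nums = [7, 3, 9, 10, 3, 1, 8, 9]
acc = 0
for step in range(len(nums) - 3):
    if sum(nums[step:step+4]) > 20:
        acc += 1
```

Let's trace through this code step by step.

Initialize: nums = [7, 3, 9, 10, 3, 1, 8, 9]
Initialize: acc = 0
Entering loop: for step in range(len(nums) - 3):
After iteration 1: step = 0, acc = 1
After iteration 2: step = 1, acc = 2
After iteration 3: step = 2, acc = 3
After iteration 4: step = 3, acc = 4
After iteration 5: step = 4, acc = 5
Loop ends.

Final answer: 5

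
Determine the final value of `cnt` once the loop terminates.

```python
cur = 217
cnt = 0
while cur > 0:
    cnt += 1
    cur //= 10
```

Let's trace through this code step by step.

Initialize: cur = 217
Initialize: cnt = 0
Entering loop: while cur > 0:
After iteration 1: cur = 21, cnt = 1
After iteration 2: cur = 2, cnt = 2
After iteration 3: cur = 0, cnt = 3
Loop ends.

Final answer: 3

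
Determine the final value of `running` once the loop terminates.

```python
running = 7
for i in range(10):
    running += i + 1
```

Let's trace through this code step by step.

Initialize: running = 7
Entering loop: for i in range(10):
After iteration 1: i = 0, running = 8
After iteration 2: i = 1, running = 10
After iteration 3: i = 2, running = 13
After iteration 4: i = 3, running = 17
After iteration 5: i = 4, running = 22
After iteration 6: i = 5, running = 28
After iteration 7: i = 6, running = 35
After iteration 8: i = 7, running = 43
After iteration 9: i = 8, running = 52
After iteration 10: i = 9, running = 62
Loop ends.

Final answer: 62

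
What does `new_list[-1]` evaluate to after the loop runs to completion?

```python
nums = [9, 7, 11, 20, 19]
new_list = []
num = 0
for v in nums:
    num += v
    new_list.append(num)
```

Let's trace through this code step by step.

Initialize: nums = [9, 7, 11, 20, 19]
Initialize: new_list = []
Initialize: num = 0
Entering loop: for v in nums:
After iteration 1: v = 9, new_list = [9], num = 9
After iteration 2: v = 7, new_list = [9, 16], num = 16
After iteration 3: v = 11, new_list = [9, 16, 27], num = 27
After iteration 4: v = 20, new_list = [9, 16, 27, 47], num = 47
After iteration 5: v = 19, new_list = [9, 16, 27, 47, 66], num = 66
Loop ends.
new_list[-1] = 66

Final answer: 66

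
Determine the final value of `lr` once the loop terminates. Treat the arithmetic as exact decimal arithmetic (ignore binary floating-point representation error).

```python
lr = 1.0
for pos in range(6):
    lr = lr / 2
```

Let's trace through this code step by step.

Initialize: lr = 1.0
Entering loop: for pos in range(6):
After iteration 1: pos = 0, lr = 0.5
After iteration 2: pos = 1, lr = 0.25
After iteration 3: pos = 2, lr = 0.125
After iteration 4: pos = 3, lr = 0.0625
After iteration 5: pos = 4, lr = 0.03125
After iteration 6: pos = 5, lr = 0.015625
Loop ends.

Final answer: 0.015625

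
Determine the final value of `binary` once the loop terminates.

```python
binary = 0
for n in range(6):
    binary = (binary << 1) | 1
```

Let's trace through this code step by step.

Initialize: binary = 0
Entering loop: for n in range(6):
After iteration 1: n = 0, binary = 1
After iteration 2: n = 1, binary = 3
After iteration 3: n = 2, binary = 7
After iteration 4: n = 3, binary = 15
After iteration 5: n = 4, binary = 31
After iteration 6: n = 5, binary = 63
Loop ends.

Final answer: 63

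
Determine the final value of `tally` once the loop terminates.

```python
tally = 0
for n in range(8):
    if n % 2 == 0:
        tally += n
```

Let's trace through this code step by step.

Initialize: tally = 0
Entering loop: for n in range(8):
After iteration 1: n = 0, tally = 0
After iteration 2: n = 1, tally = 0
After iteration 3: n = 2, tally = 2
After iteration 4: n = 3, tally = 2
After iteration 5: n = 4, tally = 6
After iteration 6: n = 5, tally = 6
After iteration 7: n = 6, tally = 12
After iteration 8: n = 7, tally = 12
Loop ends.

Final answer: 12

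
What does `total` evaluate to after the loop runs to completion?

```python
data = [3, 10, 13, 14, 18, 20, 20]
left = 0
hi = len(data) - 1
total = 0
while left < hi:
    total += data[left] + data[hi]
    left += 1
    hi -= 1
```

Let's trace through this code step by step.

Initialize: data = [3, 10, 13, 14, 18, 20, 20]
Initialize: left = 0
Initialize: hi = 6
Initialize: total = 0
Entering loop: while left < hi:
After iteration 1: left = 1, hi = 5, total = 23
After iteration 2: left = 2, hi = 4, total = 53
After iteration 3: left = 3, hi = 3, total = 84
Loop ends.

Final answer: 84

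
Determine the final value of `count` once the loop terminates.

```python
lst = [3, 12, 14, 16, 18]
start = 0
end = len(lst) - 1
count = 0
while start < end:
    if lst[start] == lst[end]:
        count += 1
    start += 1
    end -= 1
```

Let's trace through this code step by step.

Initialize: lst = [3, 12, 14, 16, 18]
Initialize: start = 0
Initialize: end = 4
Initialize: count = 0
Entering loop: while start < end:
After iteration 1: start = 1, end = 3, count = 0
After iteration 2: start = 2, end = 2, count = 0
Loop ends.

Final answer: 0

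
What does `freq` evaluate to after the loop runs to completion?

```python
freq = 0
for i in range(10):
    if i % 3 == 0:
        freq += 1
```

Let's trace through this code step by step.

Initialize: freq = 0
Entering loop: for i in range(10):
After iteration 1: i = 0, freq = 1
After iteration 2: i = 1, freq = 1
After iteration 3: i = 2, freq = 1
After iteration 4: i = 3, freq = 2
After iteration 5: i = 4, freq = 2
After iteration 6: i = 5, freq = 2
After iteration 7: i = 6, freq = 3
After iteration 8: i = 7, freq = 3
After iteration 9: i = 8, freq = 3
After iteration 10: i = 9, freq = 4
Loop ends.

Final answer: 4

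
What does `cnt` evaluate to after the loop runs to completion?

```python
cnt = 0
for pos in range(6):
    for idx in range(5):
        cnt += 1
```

Let's trace through this code step by step.

Initialize: cnt = 0
Entering loop: for pos in range(6):
After iteration 1: pos = 0, cnt = 5
After iteration 2: pos = 1, cnt = 10
After iteration 3: pos = 2, cnt = 15
After iteration 4: pos = 3, cnt = 20
After iteration 5: pos = 4, cnt = 25
After iteration 6: pos = 5, cnt = 30
Loop ends.

Final answer: 30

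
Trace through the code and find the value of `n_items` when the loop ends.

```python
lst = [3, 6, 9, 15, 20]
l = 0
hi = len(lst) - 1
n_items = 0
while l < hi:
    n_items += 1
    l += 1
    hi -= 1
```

Let's trace through this code step by step.

Initialize: lst = [3, 6, 9, 15, 20]
Initialize: l = 0
Initialize: hi = 4
Initialize: n_items = 0
Entering loop: while l < hi:
After iteration 1: l = 1, hi = 3, n_items = 1
After iteration 2: l = 2, hi = 2, n_items = 2
Loop ends.

Final answer: 2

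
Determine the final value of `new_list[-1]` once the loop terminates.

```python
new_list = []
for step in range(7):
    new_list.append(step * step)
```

Let's trace through this code step by step.

Initialize: new_list = []
Entering loop: for step in range(7):
After iteration 1: step = 0, new_list = [0]
After iteration 2: step = 1, new_list = [0, 1]
After iteration 3: step = 2, new_list = [0, 1, 4]
After iteration 4: step = 3, new_list = [0, 1, 4, 9]
After iteration 5: step = 4, new_list = [0, 1, 4, 9, 16]
After iteration 6: step = 5, new_list = [0, 1, 4, 9, 16, 25]
After iteration 7: step = 6, new_list = [0, 1, 4, 9, 16, 25, 36]
Loop ends.
new_list[-1] = 36

Final answer: 36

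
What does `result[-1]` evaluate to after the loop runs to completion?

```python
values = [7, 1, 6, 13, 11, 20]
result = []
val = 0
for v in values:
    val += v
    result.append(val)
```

Let's trace through this code step by step.

Initialize: values = [7, 1, 6, 13, 11, 20]
Initialize: result = []
Initialize: val = 0
Entering loop: for v in values:
After iteration 1: v = 7, result = [7], val = 7
After iteration 2: v = 1, result = [7, 8], val = 8
After iteration 3: v = 6, result = [7, 8, 14], val = 14
After iteration 4: v = 13, result = [7, 8, 14, 27], val = 27
After iteration 5: v = 11, result = [7, 8, 14, 27, 38], val = 38
After iteration 6: v = 20, result = [7, 8, 14, 27, 38, 58], val = 58
Loop ends.
result[-1] = 58

Final answer: 58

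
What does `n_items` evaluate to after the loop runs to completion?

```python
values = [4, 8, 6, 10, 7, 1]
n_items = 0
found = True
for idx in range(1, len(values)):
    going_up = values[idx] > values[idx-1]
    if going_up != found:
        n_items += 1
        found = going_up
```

Let's trace through this code step by step.

Initialize: values = [4, 8, 6, 10, 7, 1]
Initialize: n_items = 0
Initialize: found = True
Entering loop: for idx in range(1, len(values)):
After iteration 1: idx = 1, n_items = 0, found = True, going_up = True
After iteration 2: idx = 2, n_items = 1, found = False, going_up = False
After iteration 3: idx = 3, n_items = 2, found = True, going_up = True
After iteration 4: idx = 4, n_items = 3, found = False, going_up = False
After iteration 5: idx = 5, n_items = 3, found = False, going_up = False
Loop ends.

Final answer: 3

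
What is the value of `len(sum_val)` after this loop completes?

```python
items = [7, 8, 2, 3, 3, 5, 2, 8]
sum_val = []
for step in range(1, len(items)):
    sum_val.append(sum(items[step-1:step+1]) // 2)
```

Let's trace through this code step by step.

Initialize: items = [7, 8, 2, 3, 3, 5, 2, 8]
Initialize: sum_val = []
Entering loop: for step in range(1, len(items)):
After iteration 1: step = 1, sum_val = [7]
After iteration 2: step = 2, sum_val = [7, 5]
After iteration 3: step = 3, sum_val = [7, 5, 2]
After iteration 4: step = 4, sum_val = [7, 5, 2, 3]
After iteration 5: step = 5, sum_val = [7, 5, 2, 3, 4]
After iteration 6: step = 6, sum_val = [7, 5, 2, 3, 4, 3]
After iteration 7: step = 7, sum_val = [7, 5, 2, 3, 4, 3, 5]
Loop ends.
len(sum_val) = 7

Final answer: 7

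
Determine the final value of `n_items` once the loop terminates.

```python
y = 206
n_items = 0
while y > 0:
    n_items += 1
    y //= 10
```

Let's trace through this code step by step.

Initialize: y = 206
Initialize: n_items = 0
Entering loop: while y > 0:
After iteration 1: y = 20, n_items = 1
After iteration 2: y = 2, n_items = 2
After iteration 3: y = 0, n_items = 3
Loop ends.

Final answer: 3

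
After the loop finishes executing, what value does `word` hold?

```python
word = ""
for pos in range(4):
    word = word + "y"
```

Let's trace through this code step by step.

Initialize: word = ''
Entering loop: for pos in range(4):
After iteration 1: pos = 0, word = 'y'
After iteration 2: pos = 1, word = 'yy'
After iteration 3: pos = 2, word = 'yyy'
After iteration 4: pos = 3, word = 'yyyy'
Loop ends.

Final answer: 'yyyy'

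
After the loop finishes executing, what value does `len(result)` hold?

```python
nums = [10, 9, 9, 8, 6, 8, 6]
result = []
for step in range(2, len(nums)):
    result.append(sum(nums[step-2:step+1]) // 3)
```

Let's trace through this code step by step.

Initialize: nums = [10, 9, 9, 8, 6, 8, 6]
Initialize: result = []
Entering loop: for step in range(2, len(nums)):
After iteration 1: step = 2, result = [9]
After iteration 2: step = 3, result = [9, 8]
After iteration 3: step = 4, result = [9, 8, 7]
After iteration 4: step = 5, result = [9, 8, 7, 7]
After iteration 5: step = 6, result = [9, 8, 7, 7, 6]
Loop ends.
len(result) = 5

Final answer: 5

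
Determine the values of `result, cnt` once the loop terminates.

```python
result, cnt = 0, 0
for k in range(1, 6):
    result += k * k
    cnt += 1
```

Let's trace through this code step by step.

Initialize: result = 0
Initialize: cnt = 0
Entering loop: for k in range(1, 6):
After iteration 1: k = 1, result = 1, cnt = 1
After iteration 2: k = 2, result = 5, cnt = 2
After iteration 3: k = 3, result = 14, cnt = 3
After iteration 4: k = 4, result = 30, cnt = 4
After iteration 5: k = 5, result = 55, cnt = 5
Loop ends.

Final answer: 55, 5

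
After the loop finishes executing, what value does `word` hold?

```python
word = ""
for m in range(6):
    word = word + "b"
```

Let's trace through this code step by step.

Initialize: word = ''
Entering loop: for m in range(6):
After iteration 1: m = 0, word = 'b'
After iteration 2: m = 1, word = 'bb'
After iteration 3: m = 2, word = 'bbb'
After iteration 4: m = 3, word = 'bbbb'
After iteration 5: m = 4, word = 'bbbbb'
After iteration 6: m = 5, word = 'bbbbbb'
Loop ends.

Final answer: 'bbbbbb'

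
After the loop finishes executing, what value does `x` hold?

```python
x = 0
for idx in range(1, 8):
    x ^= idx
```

Let's trace through this code step by step.

Initialize: x = 0
Entering loop: for idx in range(1, 8):
After iteration 1: idx = 1, x = 1
After iteration 2: idx = 2, x = 3
After iteration 3: idx = 3, x = 0
After iteration 4: idx = 4, x = 4
After iteration 5: idx = 5, x = 1
After iteration 6: idx = 6, x = 7
After iteration 7: idx = 7, x = 0
Loop ends.

Final answer: 0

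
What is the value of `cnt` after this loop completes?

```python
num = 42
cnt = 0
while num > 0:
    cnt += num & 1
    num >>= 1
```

Let's trace through this code step by step.

Initialize: num = 42
Initialize: cnt = 0
Entering loop: while num > 0:
After iteration 1: num = 21, cnt = 0
After iteration 2: num = 10, cnt = 1
After iteration 3: num = 5, cnt = 1
After iteration 4: num = 2, cnt = 2
After iteration 5: num = 1, cnt = 2
After iteration 6: num = 0, cnt = 3
Loop ends.

Final answer: 3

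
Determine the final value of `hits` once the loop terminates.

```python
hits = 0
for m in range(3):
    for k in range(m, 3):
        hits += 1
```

Let's trace through this code step by step.

Initialize: hits = 0
Entering loop: for m in range(3):
After iteration 1: m = 0, hits = 3
After iteration 2: m = 1, hits = 5
After iteration 3: m = 2, hits = 6
Loop ends.

Final answer: 6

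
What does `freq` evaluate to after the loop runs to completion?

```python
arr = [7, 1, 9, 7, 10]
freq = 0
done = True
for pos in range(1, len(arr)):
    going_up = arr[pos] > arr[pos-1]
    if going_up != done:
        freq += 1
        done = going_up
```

Let's trace through this code step by step.

Initialize: arr = [7, 1, 9, 7, 10]
Initialize: freq = 0
Initialize: done = True
Entering loop: for pos in range(1, len(arr)):
After iteration 1: pos = 1, freq = 1, done = False, going_up = False
After iteration 2: pos = 2, freq = 2, done = True, going_up = True
After iteration 3: pos = 3, freq = 3, done = False, going_up = False
After iteration 4: pos = 4, freq = 4, done = True, going_up = True
Loop ends.

Final answer: 4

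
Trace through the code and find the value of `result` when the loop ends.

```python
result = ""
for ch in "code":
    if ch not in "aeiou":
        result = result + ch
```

Let's trace through this code step by step.

Initialize: result = ''
Entering loop: for ch in "code":
After iteration 1: ch = 'c', result = 'c'
After iteration 2: ch = 'o', result = 'c'
After iteration 3: ch = 'd', result = 'cd'
After iteration 4: ch = 'e', result = 'cd'
Loop ends.

Final answer: 'cd'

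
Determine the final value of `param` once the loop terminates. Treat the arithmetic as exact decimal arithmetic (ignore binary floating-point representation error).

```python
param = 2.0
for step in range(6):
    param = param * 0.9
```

Let's trace through this code step by step.

Initialize: param = 2.0
Entering loop: for step in range(6):
After iteration 1: step = 0, param = 1.8
After iteration 2: step = 1, param = 1.62
After iteration 3: step = 2, param = 1.458
After iteration 4: step = 3, param = 1.3122
After iteration 5: step = 4, param = 1.18098
After iteration 6: step = 5, param = 1.062882
Loop ends.

Final answer: 1.062882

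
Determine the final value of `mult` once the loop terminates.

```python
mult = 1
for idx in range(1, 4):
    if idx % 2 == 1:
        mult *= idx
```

Let's trace through this code step by step.

Initialize: mult = 1
Entering loop: for idx in range(1, 4):
After iteration 1: idx = 1, mult = 1
After iteration 2: idx = 2, mult = 1
After iteration 3: idx = 3, mult = 3
Loop ends.

Final answer: 3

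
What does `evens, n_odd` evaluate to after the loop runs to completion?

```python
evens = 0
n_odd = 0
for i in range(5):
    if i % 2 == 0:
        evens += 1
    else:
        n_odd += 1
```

Let's trace through this code step by step.

Initialize: evens = 0
Initialize: n_odd = 0
Entering loop: for i in range(5):
After iteration 1: i = 0, evens = 1, n_odd = 0
After iteration 2: i = 1, evens = 1, n_odd = 1
After iteration 3: i = 2, evens = 2, n_odd = 1
After iteration 4: i = 3, evens = 2, n_odd = 2
After iteration 5: i = 4, evens = 3, n_odd = 2
Loop ends.

Final answer: 3, 2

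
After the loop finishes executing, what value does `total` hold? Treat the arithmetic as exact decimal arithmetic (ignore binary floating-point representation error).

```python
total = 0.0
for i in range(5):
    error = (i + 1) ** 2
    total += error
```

Let's trace through this code step by step.

Initialize: total = 0.0
Entering loop: for i in range(5):
After iteration 1: i = 0, total = 1.0, error = 1
After iteration 2: i = 1, total = 5.0, error = 4
After iteration 3: i = 2, total = 14.0, error = 9
After iteration 4: i = 3, total = 30.0, error = 16
After iteration 5: i = 4, total = 55.0, error = 25
Loop ends.

Final answer: 55.0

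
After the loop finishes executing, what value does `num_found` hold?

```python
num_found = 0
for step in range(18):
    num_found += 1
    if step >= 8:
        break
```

Let's trace through this code step by step.

Initialize: num_found = 0
Entering loop: for step in range(18):
After iteration 1: step = 0, num_found = 1
After iteration 2: step = 1, num_found = 2
After iteration 3: step = 2, num_found = 3
After iteration 4: step = 3, num_found = 4
After iteration 5: step = 4, num_found = 5
After iteration 6: step = 5, num_found = 6
After iteration 7: step = 6, num_found = 7
After iteration 8: step = 7, num_found = 8
After iteration 9: step = 8, num_found = 9
Loop ends.

Final answer: 9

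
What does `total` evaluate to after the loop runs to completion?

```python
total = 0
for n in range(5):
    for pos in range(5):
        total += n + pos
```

Let's trace through this code step by step.

Initialize: total = 0
Entering loop: for n in range(5):
After iteration 1: n = 0, total = 10
After iteration 2: n = 1, total = 25
After iteration 3: n = 2, total = 45
After iteration 4: n = 3, total = 70
After iteration 5: n = 4, total = 100
Loop ends.

Final answer: 100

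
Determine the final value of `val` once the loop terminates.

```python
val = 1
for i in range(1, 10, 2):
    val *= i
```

Let's trace through this code step by step.

Initialize: val = 1
Entering loop: for i in range(1, 10, 2):
After iteration 1: i = 1, val = 1
After iteration 2: i = 3, val = 3
After iteration 3: i = 5, val = 15
After iteration 4: i = 7, val = 105
After iteration 5: i = 9, val = 945
Loop ends.

Final answer: 945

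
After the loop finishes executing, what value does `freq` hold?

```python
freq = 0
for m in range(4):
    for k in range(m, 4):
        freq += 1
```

Let's trace through this code step by step.

Initialize: freq = 0
Entering loop: for m in range(4):
After iteration 1: m = 0, freq = 4
After iteration 2: m = 1, freq = 7
After iteration 3: m = 2, freq = 9
After iteration 4: m = 3, freq = 10
Loop ends.

Final answer: 10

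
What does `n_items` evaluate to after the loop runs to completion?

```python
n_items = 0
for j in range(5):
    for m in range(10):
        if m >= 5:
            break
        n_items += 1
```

Let's trace through this code step by step.

Initialize: n_items = 0
Entering loop: for j in range(5):
After iteration 1: j = 0, n_items = 5
After iteration 2: j = 1, n_items = 10
After iteration 3: j = 2, n_items = 15
After iteration 4: j = 3, n_items = 20
After iteration 5: j = 4, n_items = 25
Loop ends.

Final answer: 25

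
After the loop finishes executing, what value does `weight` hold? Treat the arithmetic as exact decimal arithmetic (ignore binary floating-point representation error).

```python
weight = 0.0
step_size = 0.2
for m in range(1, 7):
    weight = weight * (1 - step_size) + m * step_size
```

Let's trace through this code step by step.

Initialize: weight = 0.0
Initialize: step_size = 0.2
Entering loop: for m in range(1, 7):
After iteration 1: m = 1, weight = 0.2
After iteration 2: m = 2, weight = 0.56
After iteration 3: m = 3, weight = 1.048
After iteration 4: m = 4, weight = 1.6384
After iteration 5: m = 5, weight = 2.31072
After iteration 6: m = 6, weight = 3.048576
Loop ends.

Final answer: 3.048576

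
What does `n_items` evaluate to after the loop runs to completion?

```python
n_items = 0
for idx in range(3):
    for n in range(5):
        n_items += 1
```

Let's trace through this code step by step.

Initialize: n_items = 0
Entering loop: for idx in range(3):
After iteration 1: idx = 0, n_items = 5
After iteration 2: idx = 1, n_items = 10
After iteration 3: idx = 2, n_items = 15
Loop ends.

Final answer: 15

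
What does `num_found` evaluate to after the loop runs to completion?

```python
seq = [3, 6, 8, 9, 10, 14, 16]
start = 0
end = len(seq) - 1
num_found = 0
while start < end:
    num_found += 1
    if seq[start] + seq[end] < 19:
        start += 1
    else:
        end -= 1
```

Let's trace through this code step by step.

Initialize: seq = [3, 6, 8, 9, 10, 14, 16]
Initialize: start = 0
Initialize: end = 6
Initialize: num_found = 0
Entering loop: while start < end:
After iteration 1: start = 0, end = 5, num_found = 1
After iteration 2: start = 1, end = 5, num_found = 2
After iteration 3: start = 1, end = 4, num_found = 3
After iteration 4: start = 2, end = 4, num_found = 4
After iteration 5: start = 3, end = 4, num_found = 5
After iteration 6: start = 3, end = 3, num_found = 6
Loop ends.

Final answer: 6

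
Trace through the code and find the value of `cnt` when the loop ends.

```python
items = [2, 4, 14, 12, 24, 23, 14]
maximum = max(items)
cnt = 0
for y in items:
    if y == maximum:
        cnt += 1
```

Let's trace through this code step by step.

Initialize: items = [2, 4, 14, 12, 24, 23, 14]
Initialize: maximum = 24
Initialize: cnt = 0
Entering loop: for y in items:
After iteration 1: y = 2, cnt = 0
After iteration 2: y = 4, cnt = 0
After iteration 3: y = 14, cnt = 0
After iteration 4: y = 12, cnt = 0
After iteration 5: y = 24, cnt = 1
After iteration 6: y = 23, cnt = 1
After iteration 7: y = 14, cnt = 1
Loop ends.

Final answer: 1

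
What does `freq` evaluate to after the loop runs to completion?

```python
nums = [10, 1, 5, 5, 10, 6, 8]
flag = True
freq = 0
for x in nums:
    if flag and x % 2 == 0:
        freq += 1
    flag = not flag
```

Let's trace through this code step by step.

Initialize: nums = [10, 1, 5, 5, 10, 6, 8]
Initialize: flag = True
Initialize: freq = 0
Entering loop: for x in nums:
After iteration 1: x = 10, flag = False, freq = 1
After iteration 2: x = 1, flag = True, freq = 1
After iteration 3: x = 5, flag = False, freq = 1
After iteration 4: x = 5, flag = True, freq = 1
After iteration 5: x = 10, flag = False, freq = 2
After iteration 6: x = 6, flag = True, freq = 2
After iteration 7: x = 8, flag = False, freq = 3
Loop ends.

Final answer: 3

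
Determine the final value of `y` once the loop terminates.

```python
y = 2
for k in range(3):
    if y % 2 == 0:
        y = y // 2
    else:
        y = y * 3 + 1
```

Let's trace through this code step by step.

Initialize: y = 2
Entering loop: for k in range(3):
After iteration 1: k = 0, y = 1
After iteration 2: k = 1, y = 4
After iteration 3: k = 2, y = 2
Loop ends.

Final answer: 2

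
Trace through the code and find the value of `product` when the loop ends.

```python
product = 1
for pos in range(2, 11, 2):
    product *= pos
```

Let's trace through this code step by step.

Initialize: product = 1
Entering loop: for pos in range(2, 11, 2):
After iteration 1: pos = 2, product = 2
After iteration 2: pos = 4, product = 8
After iteration 3: pos = 6, product = 48
After iteration 4: pos = 8, product = 384
After iteration 5: pos = 10, product = 3840
Loop ends.

Final answer: 3840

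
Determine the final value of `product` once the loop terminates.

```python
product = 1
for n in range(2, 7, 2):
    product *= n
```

Let's trace through this code step by step.

Initialize: product = 1
Entering loop: for n in range(2, 7, 2):
After iteration 1: n = 2, product = 2
After iteration 2: n = 4, product = 8
After iteration 3: n = 6, product = 48
Loop ends.

Final answer: 48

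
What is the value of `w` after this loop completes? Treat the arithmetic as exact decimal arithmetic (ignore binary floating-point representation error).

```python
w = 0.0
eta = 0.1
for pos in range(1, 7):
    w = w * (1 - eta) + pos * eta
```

Let's trace through this code step by step.

Initialize: w = 0.0
Initialize: eta = 0.1
Entering loop: for pos in range(1, 7):
After iteration 1: pos = 1, w = 0.1
After iteration 2: pos = 2, w = 0.29
After iteration 3: pos = 3, w = 0.561
After iteration 4: pos = 4, w = 0.9049
After iteration 5: pos = 5, w = 1.31441
After iteration 6: pos = 6, w = 1.782969
Loop ends.

Final answer: 1.782969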